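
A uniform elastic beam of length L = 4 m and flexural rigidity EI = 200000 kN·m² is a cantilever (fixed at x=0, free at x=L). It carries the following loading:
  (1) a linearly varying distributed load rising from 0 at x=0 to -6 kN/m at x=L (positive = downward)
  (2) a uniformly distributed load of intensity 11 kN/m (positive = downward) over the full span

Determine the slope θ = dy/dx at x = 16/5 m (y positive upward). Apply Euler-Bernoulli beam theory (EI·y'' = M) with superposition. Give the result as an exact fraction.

Load 1 — triangular load w₀=-6 kN/m (0→w₀ over full span):
  θ_1 = (w₀Lx²/4-w₀L²x/3-w₀x⁴/(24L))/EI = ((-6)·4·(16/5)²/4-(-6)·4²·(16/5)/3-(-6)·(16/5)⁴/(24·4))/200000 = 464/1953125 rad
Load 2 — uniform load w=11 kN/m over full span:
  θ_2 = -wx(x²-3Lx+3L²)/(6EI) = -11·(16/5)·((16/5)²-3·4·(16/5)+3·4²)/(6·200000) = -682/1171875 rad
Superposition: θ = Σ θ_i = -2018/5859375 rad ≈ -0.000344 rad

θ(16/5) = -2018/5859375 rad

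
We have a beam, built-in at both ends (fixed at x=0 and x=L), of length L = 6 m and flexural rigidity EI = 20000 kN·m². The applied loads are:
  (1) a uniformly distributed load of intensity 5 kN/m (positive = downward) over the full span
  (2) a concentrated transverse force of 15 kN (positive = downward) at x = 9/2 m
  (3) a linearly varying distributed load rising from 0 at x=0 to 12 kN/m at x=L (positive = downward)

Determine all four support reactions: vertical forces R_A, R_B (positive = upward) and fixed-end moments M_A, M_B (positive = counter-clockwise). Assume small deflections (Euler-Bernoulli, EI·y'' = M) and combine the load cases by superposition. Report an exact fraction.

Load 1 — uniform load w=5 kN/m over full span:
  R_A = wL/2 = 5·6/2 = 15 kN
  M_A = wL²/12 = 5·6²/12 = 15 kN·m
  R_B = wL/2 = 5·6/2 = 15 kN
  M_B = -wL²/12 = -5·6²/12 = -15 kN·m
Load 2 — point force P=15 kN at a=9/2 m (b=L-a=3/2):
  R_A = Pb²(3a+b)/L³ = 15·(3/2)²·(3·(9/2)+(3/2))/6³ = 75/32 kN
  M_A = Pab²/L² = 15·(9/2)·(3/2)²/6² = 135/32 kN·m
  R_B = Pa²(a+3b)/L³ = 15·(9/2)²·((9/2)+3·(3/2))/6³ = 405/32 kN
  M_B = -Pa²b/L² = -15·(9/2)²·(3/2)/6² = -405/32 kN·m
Load 3 — triangular load w₀=12 kN/m (0→w₀ over full span):
  R_A = 3w₀L/20 = 3·12·6/20 = 54/5 kN
  M_A = w₀L²/30 = 12·6²/30 = 72/5 kN·m
  R_B = 7w₀L/20 = 7·12·6/20 = 126/5 kN
  M_B = -w₀L²/20 = -12·6²/20 = -108/5 kN·m
Superposition: R_A = 4503/160 kN, M_A = 5379/160 kN·m, R_B = 8457/160 kN, M_B = -7881/160 kN·m

R_A = 4503/160 kN, M_A = 5379/160 kN·m, R_B = 8457/160 kN, M_B = -7881/160 kN·m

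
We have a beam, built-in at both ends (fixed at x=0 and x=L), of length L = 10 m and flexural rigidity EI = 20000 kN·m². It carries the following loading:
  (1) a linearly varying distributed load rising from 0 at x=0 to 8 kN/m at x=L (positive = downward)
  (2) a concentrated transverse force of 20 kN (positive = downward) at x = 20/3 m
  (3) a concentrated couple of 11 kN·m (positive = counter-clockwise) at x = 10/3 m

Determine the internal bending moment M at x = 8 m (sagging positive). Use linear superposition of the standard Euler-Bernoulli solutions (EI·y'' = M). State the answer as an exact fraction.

Load 1 — triangular load w₀=8 kN/m (0→w₀ over full span):
  M_1 = 3w₀Lx/20 - w₀L²/30 - w₀x³/(6L) = 3·8·10·8/20 - 8·10²/30 - 8·8³/(6·10) = 16/15 kN·m
Load 2 — point force P=20 kN at a=20/3 m (b=L-a=10/3):
  M_2 = Pa²(a+3b)(L-x)/L³ - Pa²b/L²  [x>a] = 20·(20/3)²·((20/3)+3·(10/3))·(10-8)/10³ - 20·(20/3)²·(10/3)/10² = 0 kN·m
Load 3 — applied couple M₀=11 kN·m at a=10/3 m (b=L-a=20/3):
  M_3 = R_Ax - M_A - M₀  [x>a] with R_A=22/15, M_A=0 = (22/15)·8 - 0 - 11 = 11/15 kN·m
Superposition: M = Σ M_i = 9/5 kN·m ≈ 1.800000 kN·m

M(8) = 9/5 kN·m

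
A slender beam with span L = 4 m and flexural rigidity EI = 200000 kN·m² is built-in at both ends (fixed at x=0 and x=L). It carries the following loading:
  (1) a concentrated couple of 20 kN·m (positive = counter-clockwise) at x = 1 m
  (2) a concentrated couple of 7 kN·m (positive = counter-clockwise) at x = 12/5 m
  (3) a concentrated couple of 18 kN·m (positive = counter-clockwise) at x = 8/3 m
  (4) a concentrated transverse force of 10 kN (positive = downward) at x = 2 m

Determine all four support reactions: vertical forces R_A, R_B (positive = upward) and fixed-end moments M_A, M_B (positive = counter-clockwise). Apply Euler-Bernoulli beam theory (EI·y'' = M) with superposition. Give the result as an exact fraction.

Load 1 — applied couple M₀=20 kN·m at a=1 m (b=L-a=3):
  R_A = 6M₀ab/L³ = 6·20·1·3/4³ = 45/8 kN
  M_A = M₀b(2a-b)/L² = 20·3·(2·1-3)/4² = -15/4 kN·m
  R_B = -6M₀ab/L³ = -6·20·1·3/4³ = -45/8 kN
  M_B = M₀a(2b-a)/L² = 20·1·(2·3-1)/4² = 25/4 kN·m
Load 2 — applied couple M₀=7 kN·m at a=12/5 m (b=L-a=8/5):
  R_A = 6M₀ab/L³ = 6·7·(12/5)·(8/5)/4³ = 63/25 kN
  M_A = M₀b(2a-b)/L² = 7·(8/5)·(2·(12/5)-(8/5))/4² = 56/25 kN·m
  R_B = -6M₀ab/L³ = -6·7·(12/5)·(8/5)/4³ = -63/25 kN
  M_B = M₀a(2b-a)/L² = 7·(12/5)·(2·(8/5)-(12/5))/4² = 21/25 kN·m
Load 3 — applied couple M₀=18 kN·m at a=8/3 m (b=L-a=4/3):
  R_A = 6M₀ab/L³ = 6·18·(8/3)·(4/3)/4³ = 6 kN
  M_A = M₀b(2a-b)/L² = 18·(4/3)·(2·(8/3)-(4/3))/4² = 6 kN·m
  R_B = -6M₀ab/L³ = -6·18·(8/3)·(4/3)/4³ = -6 kN
  M_B = M₀a(2b-a)/L² = 18·(8/3)·(2·(4/3)-(8/3))/4² = 0 kN·m
Load 4 — point force P=10 kN at a=2 m (b=L-a=2):
  R_A = Pb²(3a+b)/L³ = 10·2²·(3·2+2)/4³ = 5 kN
  M_A = Pab²/L² = 10·2·2²/4² = 5 kN·m
  R_B = Pa²(a+3b)/L³ = 10·2²·(2+3·2)/4³ = 5 kN
  M_B = -Pa²b/L² = -10·2²·2/4² = -5 kN·m
Superposition: R_A = 3829/200 kN, M_A = 949/100 kN·m, R_B = -1829/200 kN, M_B = 209/100 kN·m

R_A = 3829/200 kN, M_A = 949/100 kN·m, R_B = -1829/200 kN, M_B = 209/100 kN·m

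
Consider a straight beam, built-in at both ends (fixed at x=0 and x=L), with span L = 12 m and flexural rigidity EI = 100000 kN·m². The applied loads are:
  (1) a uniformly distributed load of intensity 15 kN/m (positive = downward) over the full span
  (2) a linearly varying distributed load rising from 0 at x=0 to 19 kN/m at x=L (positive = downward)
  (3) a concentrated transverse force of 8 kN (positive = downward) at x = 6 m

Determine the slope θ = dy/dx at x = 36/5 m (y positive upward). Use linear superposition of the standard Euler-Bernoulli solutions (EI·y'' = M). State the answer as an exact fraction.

θ(36/5) = 3276/1953125 rad

Load 1 — uniform load w=15 kN/m over full span:
  θ_1 = -wx(L-x)(L-2x)/(12EI) = -15·(36/5)·(12-(36/5))·(12-2·(36/5))/(12·100000) = 81/78125 rad
Load 2 — triangular load w₀=19 kN/m (0→w₀ over full span):
  θ_2 = -w₀(2x(L-x)(L-2x)(x+2L)+x²(L-x)²)/(120LEI) = -19·(2·(36/5)·(12-(36/5))·(12-2·(36/5))·((36/5)+2·12)+(36/5)²·(12-(36/5))²)/(120·12·100000) = 1026/1953125 rad
Load 3 — point force P=8 kN at a=6 m (b=L-a=6):
  θ_3 = Pa²(L-x)(2bL-(3b+a)(L-x))/(2L³EI)  [x>a] = 8·6²·(12-(36/5))·(2·6·12-(3·6+6)·(12-(36/5)))/(2·12³·100000) = 9/78125 rad
Superposition: θ = Σ θ_i = 3276/1953125 rad ≈ 0.001677 rad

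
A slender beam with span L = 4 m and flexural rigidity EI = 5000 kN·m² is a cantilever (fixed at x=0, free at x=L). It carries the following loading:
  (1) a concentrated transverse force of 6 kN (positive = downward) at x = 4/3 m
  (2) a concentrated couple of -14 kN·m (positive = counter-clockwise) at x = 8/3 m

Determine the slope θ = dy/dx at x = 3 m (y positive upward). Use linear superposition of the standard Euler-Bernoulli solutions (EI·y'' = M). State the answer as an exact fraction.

θ(3) = -16/1875 rad

Load 1 — point force P=6 kN at a=4/3 m (b=L-a=8/3):
  θ_1 = -Pa²/(2EI)  [x>a] = -6·(4/3)²/(2·5000) = -2/1875 rad
Load 2 — applied couple M₀=-14 kN·m at a=8/3 m (b=L-a=4/3):
  θ_2 = M₀a/EI  [x>a] = (-14)·(8/3)/5000 = -14/1875 rad
Superposition: θ = Σ θ_i = -16/1875 rad ≈ -0.008533 rad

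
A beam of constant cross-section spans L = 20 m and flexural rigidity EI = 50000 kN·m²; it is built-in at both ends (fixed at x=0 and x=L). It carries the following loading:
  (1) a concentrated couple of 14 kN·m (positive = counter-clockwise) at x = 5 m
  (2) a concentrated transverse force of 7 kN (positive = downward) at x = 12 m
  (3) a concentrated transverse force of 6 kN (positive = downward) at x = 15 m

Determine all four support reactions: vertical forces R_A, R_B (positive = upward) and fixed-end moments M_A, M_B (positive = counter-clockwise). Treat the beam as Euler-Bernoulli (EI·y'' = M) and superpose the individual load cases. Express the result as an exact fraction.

Load 1 — applied couple M₀=14 kN·m at a=5 m (b=L-a=15):
  R_A = 6M₀ab/L³ = 6·14·5·15/20³ = 63/80 kN
  M_A = M₀b(2a-b)/L² = 14·15·(2·5-15)/20² = -21/8 kN·m
  R_B = -6M₀ab/L³ = -6·14·5·15/20³ = -63/80 kN
  M_B = M₀a(2b-a)/L² = 14·5·(2·15-5)/20² = 35/8 kN·m
Load 2 — point force P=7 kN at a=12 m (b=L-a=8):
  R_A = Pb²(3a+b)/L³ = 7·8²·(3·12+8)/20³ = 308/125 kN
  M_A = Pab²/L² = 7·12·8²/20² = 336/25 kN·m
  R_B = Pa²(a+3b)/L³ = 7·12²·(12+3·8)/20³ = 567/125 kN
  M_B = -Pa²b/L² = -7·12²·8/20² = -504/25 kN·m
Load 3 — point force P=6 kN at a=15 m (b=L-a=5):
  R_A = Pb²(3a+b)/L³ = 6·5²·(3·15+5)/20³ = 15/16 kN
  M_A = Pab²/L² = 6·15·5²/20² = 45/8 kN·m
  R_B = Pa²(a+3b)/L³ = 6·15²·(15+3·5)/20³ = 81/16 kN
  M_B = -Pa²b/L² = -6·15²·5/20² = -135/8 kN·m
Superposition: R_A = 4189/1000 kN, M_A = 411/25 kN·m, R_B = 8811/1000 kN, M_B = -1633/50 kN·m

R_A = 4189/1000 kN, M_A = 411/25 kN·m, R_B = 8811/1000 kN, M_B = -1633/50 kN·m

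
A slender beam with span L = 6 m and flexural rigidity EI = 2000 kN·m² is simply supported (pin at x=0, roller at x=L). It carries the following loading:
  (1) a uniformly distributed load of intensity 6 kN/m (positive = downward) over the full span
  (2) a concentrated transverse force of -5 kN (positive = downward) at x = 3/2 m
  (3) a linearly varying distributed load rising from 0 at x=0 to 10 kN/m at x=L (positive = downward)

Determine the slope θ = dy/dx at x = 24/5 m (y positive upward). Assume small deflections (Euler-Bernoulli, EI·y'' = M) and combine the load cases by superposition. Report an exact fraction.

Load 1 — uniform load w=6 kN/m over full span:
  θ_1 = -w(L³-6Lx²+4x³)/(24EI) = -6·(6³-6·6·(24/5)²+4·(24/5)³)/(24·2000) = 2673/125000 rad
Load 2 — point force P=-5 kN at a=3/2 m (b=L-a=9/2):
  θ_2 = -Pa(2L²-6Lx+3x²+a²)/(6LEI)  [x>a] = -(-5)·(3/2)·(2·6²-6·6·(24/5)+3·(24/5)²+(3/2)²)/(6·6·2000) = -981/320000 rad
Load 3 — triangular load w₀=10 kN/m (0→w₀ over full span):
  θ_3 = -w₀(7L⁴-30L²x²+15x⁴)/(360LEI) = -10·(7·6⁴-30·6²·(24/5)²+15·(24/5)⁴)/(360·6·2000) = 2271/125000 rad
Superposition: θ = Σ θ_i = 291891/8000000 rad ≈ 0.036486 rad

θ(24/5) = 291891/8000000 rad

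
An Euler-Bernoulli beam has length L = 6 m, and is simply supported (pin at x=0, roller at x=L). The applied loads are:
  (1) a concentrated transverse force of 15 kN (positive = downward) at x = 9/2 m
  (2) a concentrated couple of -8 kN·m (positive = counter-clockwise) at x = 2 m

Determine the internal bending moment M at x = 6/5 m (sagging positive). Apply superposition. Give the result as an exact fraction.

Load 1 — point force P=15 kN at a=9/2 m (b=L-a=3/2):
  M_1 = Pbx/L  [x≤a] = 15·(3/2)·(6/5)/6 = 9/2 kN·m
Load 2 — applied couple M₀=-8 kN·m at a=2 m (b=L-a=4):
  M_2 = M₀x/L  [x≤a] = (-8)·(6/5)/6 = -8/5 kN·m
Superposition: M = Σ M_i = 29/10 kN·m ≈ 2.900000 kN·m

M(6/5) = 29/10 kN·m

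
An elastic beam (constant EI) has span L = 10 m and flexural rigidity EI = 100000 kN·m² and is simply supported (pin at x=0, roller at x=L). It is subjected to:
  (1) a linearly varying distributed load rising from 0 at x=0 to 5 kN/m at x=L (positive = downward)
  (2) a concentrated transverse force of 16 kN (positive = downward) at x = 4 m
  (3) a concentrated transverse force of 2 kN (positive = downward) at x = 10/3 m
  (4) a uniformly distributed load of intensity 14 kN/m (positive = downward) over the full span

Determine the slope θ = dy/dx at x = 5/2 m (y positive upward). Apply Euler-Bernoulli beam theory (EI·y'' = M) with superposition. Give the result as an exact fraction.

Load 1 — triangular load w₀=5 kN/m (0→w₀ over full span):
  θ_1 = -w₀(7L⁴-30L²x²+15x⁴)/(360LEI) = -5·(7·10⁴-30·10²·(5/2)²+15·(5/2)⁴)/(360·10·100000) = -1327/1843200 rad
Load 2 — point force P=16 kN at a=4 m (b=L-a=6):
  θ_2 = -Pb(L²-b²-3x²)/(6LEI)  [x≤a] = -16·6·(10²-6²-3·(5/2)²)/(6·10·100000) = -181/250000 rad
Load 3 — point force P=2 kN at a=10/3 m (b=L-a=20/3):
  θ_3 = -Pb(L²-b²-3x²)/(6LEI)  [x≤a] = -2·(20/3)·(10²-(20/3)²-3·(5/2)²)/(6·10·100000) = -53/648000 rad
Load 4 — uniform load w=14 kN/m over full span:
  θ_4 = -w(L³-6Lx²+4x³)/(24EI) = -14·(10³-6·10·(5/2)²+4·(5/2)³)/(24·100000) = -77/19200 rad
Superposition: θ = Σ θ_i = -57398807/10368000000 rad ≈ -0.005536 rad

θ(5/2) = -57398807/10368000000 rad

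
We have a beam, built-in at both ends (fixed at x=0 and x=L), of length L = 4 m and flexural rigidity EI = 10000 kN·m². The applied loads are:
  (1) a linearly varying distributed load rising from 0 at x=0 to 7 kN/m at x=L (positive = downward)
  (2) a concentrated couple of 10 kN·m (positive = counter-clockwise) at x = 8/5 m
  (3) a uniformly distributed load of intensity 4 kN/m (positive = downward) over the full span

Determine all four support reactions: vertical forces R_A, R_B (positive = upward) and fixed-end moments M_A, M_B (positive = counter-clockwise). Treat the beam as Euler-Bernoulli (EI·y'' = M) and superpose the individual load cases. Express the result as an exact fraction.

Load 1 — triangular load w₀=7 kN/m (0→w₀ over full span):
  R_A = 3w₀L/20 = 3·7·4/20 = 21/5 kN
  M_A = w₀L²/30 = 7·4²/30 = 56/15 kN·m
  R_B = 7w₀L/20 = 7·7·4/20 = 49/5 kN
  M_B = -w₀L²/20 = -7·4²/20 = -28/5 kN·m
Load 2 — applied couple M₀=10 kN·m at a=8/5 m (b=L-a=12/5):
  R_A = 6M₀ab/L³ = 6·10·(8/5)·(12/5)/4³ = 18/5 kN
  M_A = M₀b(2a-b)/L² = 10·(12/5)·(2·(8/5)-(12/5))/4² = 6/5 kN·m
  R_B = -6M₀ab/L³ = -6·10·(8/5)·(12/5)/4³ = -18/5 kN
  M_B = M₀a(2b-a)/L² = 10·(8/5)·(2·(12/5)-(8/5))/4² = 16/5 kN·m
Load 3 — uniform load w=4 kN/m over full span:
  R_A = wL/2 = 4·4/2 = 8 kN
  M_A = wL²/12 = 4·4²/12 = 16/3 kN·m
  R_B = wL/2 = 4·4/2 = 8 kN
  M_B = -wL²/12 = -4·4²/12 = -16/3 kN·m
Superposition: R_A = 79/5 kN, M_A = 154/15 kN·m, R_B = 71/5 kN, M_B = -116/15 kN·m

R_A = 79/5 kN, M_A = 154/15 kN·m, R_B = 71/5 kN, M_B = -116/15 kN·m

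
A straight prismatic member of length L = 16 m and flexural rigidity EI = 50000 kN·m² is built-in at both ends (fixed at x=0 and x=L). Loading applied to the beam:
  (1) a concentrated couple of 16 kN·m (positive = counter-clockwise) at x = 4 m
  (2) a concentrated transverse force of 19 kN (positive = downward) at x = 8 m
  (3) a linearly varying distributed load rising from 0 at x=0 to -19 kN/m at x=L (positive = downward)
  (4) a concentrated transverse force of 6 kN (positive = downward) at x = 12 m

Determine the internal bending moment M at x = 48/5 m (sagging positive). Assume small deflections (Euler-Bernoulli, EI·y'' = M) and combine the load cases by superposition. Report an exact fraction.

M(48/5) = -56567/750 kN·m

Load 1 — applied couple M₀=16 kN·m at a=4 m (b=L-a=12):
  M_1 = R_Ax - M_A - M₀  [x>a] with R_A=9/8, M_A=-3 = (9/8)·(48/5) - (-3) - 16 = -11/5 kN·m
Load 2 — point force P=19 kN at a=8 m (b=L-a=8):
  M_2 = Pa²(a+3b)(L-x)/L³ - Pa²b/L²  [x>a] = 19·8²·(8+3·8)·(16-(48/5))/16³ - 19·8²·8/16² = 114/5 kN·m
Load 3 — triangular load w₀=-19 kN/m (0→w₀ over full span):
  M_3 = 3w₀Lx/20 - w₀L²/30 - w₀x³/(6L) = 3·(-19)·16·(48/5)/20 - (-19)·16²/30 - (-19)·(48/5)³/(6·16) = -37696/375 kN·m
Load 4 — point force P=6 kN at a=12 m (b=L-a=4):
  M_4 = Pb²(3a+b)x/L³ - Pab²/L²  [x≤a] = 6·4²·(3·12+4)·(48/5)/16³ - 6·12·4²/16² = 9/2 kN·m
Superposition: M = Σ M_i = -56567/750 kN·m ≈ -75.422667 kN·m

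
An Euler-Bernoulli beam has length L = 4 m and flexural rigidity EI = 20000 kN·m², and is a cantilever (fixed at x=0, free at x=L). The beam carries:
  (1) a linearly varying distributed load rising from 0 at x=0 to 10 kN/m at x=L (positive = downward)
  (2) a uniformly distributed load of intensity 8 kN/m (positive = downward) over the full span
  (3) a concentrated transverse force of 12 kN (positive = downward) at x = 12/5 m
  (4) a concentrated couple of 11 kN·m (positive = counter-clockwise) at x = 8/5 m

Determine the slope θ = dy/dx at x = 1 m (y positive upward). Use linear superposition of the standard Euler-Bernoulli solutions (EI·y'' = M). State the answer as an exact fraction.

Load 1 — triangular load w₀=10 kN/m (0→w₀ over full span):
  θ_1 = (w₀Lx²/4-w₀L²x/3-w₀x⁴/(24L))/EI = (10·4·1²/4-10·4²·1/3-10·1⁴/(24·4))/20000 = -139/64000 rad
Load 2 — uniform load w=8 kN/m over full span:
  θ_2 = -wx(x²-3Lx+3L²)/(6EI) = -8·1·(1²-3·4·1+3·4²)/(6·20000) = -37/15000 rad
Load 3 — point force P=12 kN at a=12/5 m (b=L-a=8/5):
  θ_3 = -Px(2a-x)/(2EI)  [x≤a] = -12·1·(2·(12/5)-1)/(2·20000) = -57/50000 rad
Load 4 — applied couple M₀=11 kN·m at a=8/5 m (b=L-a=12/5):
  θ_4 = M₀x/EI  [x≤a] = 11·1/20000 = 11/20000 rad
Superposition: θ = Σ θ_i = -25097/4800000 rad ≈ -0.005229 rad

θ(1) = -25097/4800000 rad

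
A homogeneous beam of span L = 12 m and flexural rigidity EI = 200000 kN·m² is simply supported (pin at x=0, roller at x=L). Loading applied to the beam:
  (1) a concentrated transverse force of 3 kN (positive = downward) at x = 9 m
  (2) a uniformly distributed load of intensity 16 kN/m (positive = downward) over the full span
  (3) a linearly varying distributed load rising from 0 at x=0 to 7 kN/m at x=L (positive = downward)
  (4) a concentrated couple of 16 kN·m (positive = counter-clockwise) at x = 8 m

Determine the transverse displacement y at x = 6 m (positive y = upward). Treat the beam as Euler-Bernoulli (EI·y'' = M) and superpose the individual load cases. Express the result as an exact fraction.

y(6) = -21677/800000 m

Load 1 — point force P=3 kN at a=9 m (b=L-a=3):
  y_1 = -Pbx(L²-b²-x²)/(6LEI)  [x≤a] = -3·3·6·(12²-3²-6²)/(6·12·200000) = -297/800000 m
Load 2 — uniform load w=16 kN/m over full span:
  y_2 = -wx(L³-2Lx²+x³)/(24EI) = -16·6·(12³-2·12·6²+6³)/(24·200000) = -27/1250 m
Load 3 — triangular load w₀=7 kN/m (0→w₀ over full span):
  y_3 = -w₀x(7L⁴-10L²x²+3x⁴)/(360LEI) = -7·6·(7·12⁴-10·12²·6²+3·6⁴)/(360·12·200000) = -189/40000 m
Load 4 — applied couple M₀=16 kN·m at a=8 m (b=L-a=4):
  y_4 = (M₀x³/(6L)+C₁x)/EI  [x≤a] with C₁=M₀(3b²-L²)/(6L)=-64/3 = (16·6³/(6·12)+(-64/3)·6)/200000 = -1/2500 m
Superposition: y = Σ y_i = -21677/800000 m ≈ -0.027096 m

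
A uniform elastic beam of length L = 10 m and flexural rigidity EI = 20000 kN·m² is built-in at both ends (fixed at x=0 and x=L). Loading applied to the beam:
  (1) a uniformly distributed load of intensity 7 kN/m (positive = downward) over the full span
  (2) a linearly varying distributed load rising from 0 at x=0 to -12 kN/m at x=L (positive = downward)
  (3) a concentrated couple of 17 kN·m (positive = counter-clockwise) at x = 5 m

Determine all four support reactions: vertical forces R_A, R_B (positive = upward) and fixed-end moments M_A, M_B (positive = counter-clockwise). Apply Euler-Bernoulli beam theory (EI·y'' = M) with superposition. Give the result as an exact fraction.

Load 1 — uniform load w=7 kN/m over full span:
  R_A = wL/2 = 7·10/2 = 35 kN
  M_A = wL²/12 = 7·10²/12 = 175/3 kN·m
  R_B = wL/2 = 7·10/2 = 35 kN
  M_B = -wL²/12 = -7·10²/12 = -175/3 kN·m
Load 2 — triangular load w₀=-12 kN/m (0→w₀ over full span):
  R_A = 3w₀L/20 = 3·(-12)·10/20 = -18 kN
  M_A = w₀L²/30 = (-12)·10²/30 = -40 kN·m
  R_B = 7w₀L/20 = 7·(-12)·10/20 = -42 kN
  M_B = -w₀L²/20 = -(-12)·10²/20 = 60 kN·m
Load 3 — applied couple M₀=17 kN·m at a=5 m (b=L-a=5):
  R_A = 6M₀ab/L³ = 6·17·5·5/10³ = 51/20 kN
  M_A = M₀b(2a-b)/L² = 17·5·(2·5-5)/10² = 17/4 kN·m
  R_B = -6M₀ab/L³ = -6·17·5·5/10³ = -51/20 kN
  M_B = M₀a(2b-a)/L² = 17·5·(2·5-5)/10² = 17/4 kN·m
Superposition: R_A = 391/20 kN, M_A = 271/12 kN·m, R_B = -191/20 kN, M_B = 71/12 kN·m

R_A = 391/20 kN, M_A = 271/12 kN·m, R_B = -191/20 kN, M_B = 71/12 kN·m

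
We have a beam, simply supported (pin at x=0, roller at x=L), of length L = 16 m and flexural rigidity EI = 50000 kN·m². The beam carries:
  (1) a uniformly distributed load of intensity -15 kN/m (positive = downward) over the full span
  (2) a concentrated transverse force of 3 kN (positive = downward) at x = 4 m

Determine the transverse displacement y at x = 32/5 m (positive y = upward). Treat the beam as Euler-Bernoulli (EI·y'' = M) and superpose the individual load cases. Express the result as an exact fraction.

y(32/5) = 93846/390625 m

Load 1 — uniform load w=-15 kN/m over full span:
  y_1 = -wx(L³-2Lx²+x³)/(24EI) = -(-15)·(32/5)·(16³-2·16·(32/5)²+(32/5)³)/(24·50000) = 95232/390625 m
Load 2 — point force P=3 kN at a=4 m (b=L-a=12):
  y_2 = -Pa(L-x)(2Lx-a²-x²)/(6LEI)  [x>a] = -3·4·(16-(32/5))·(2·16·(32/5)-4²-(32/5)²)/(6·16·50000) = -1386/390625 m
Superposition: y = Σ y_i = 93846/390625 m ≈ 0.240246 m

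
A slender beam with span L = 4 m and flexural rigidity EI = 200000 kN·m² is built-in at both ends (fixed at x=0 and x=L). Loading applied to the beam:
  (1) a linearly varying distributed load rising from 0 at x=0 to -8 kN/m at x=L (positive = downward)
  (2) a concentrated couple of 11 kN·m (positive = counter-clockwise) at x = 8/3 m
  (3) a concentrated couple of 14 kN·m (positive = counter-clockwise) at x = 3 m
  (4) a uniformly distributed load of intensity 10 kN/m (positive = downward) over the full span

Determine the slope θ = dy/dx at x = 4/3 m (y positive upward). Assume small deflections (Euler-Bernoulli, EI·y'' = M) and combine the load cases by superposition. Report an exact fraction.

θ(4/3) = -7567/243000000 rad

Load 1 — triangular load w₀=-8 kN/m (0→w₀ over full span):
  θ_1 = -w₀(2x(L-x)(L-2x)(x+2L)+x²(L-x)²)/(120LEI) = -(-8)·(2·(4/3)·(4-(4/3))·(4-2·(4/3))·((4/3)+2·4)+(4/3)²·(4-(4/3))²)/(120·4·200000) = 32/3796875 rad
Load 2 — applied couple M₀=11 kN·m at a=8/3 m (b=L-a=4/3):
  θ_2 = (R_Ax²/2 - M_Ax)/EI  [x≤a] with R_A=11/3, M_A=11/3 = ((11/3)·(4/3)²/2 - (11/3)·(4/3))/200000 = -11/1350000 rad
Load 3 — applied couple M₀=14 kN·m at a=3 m (b=L-a=1):
  θ_3 = (R_Ax²/2 - M_Ax)/EI  [x≤a] with R_A=63/16, M_A=35/8 = ((63/16)·(4/3)²/2 - (35/8)·(4/3))/200000 = -7/600000 rad
Load 4 — uniform load w=10 kN/m over full span:
  θ_4 = -wx(L-x)(L-2x)/(12EI) = -10·(4/3)·(4-(4/3))·(4-2·(4/3))/(12·200000) = -1/50625 rad
Superposition: θ = Σ θ_i = -7567/243000000 rad ≈ -0.000031 rad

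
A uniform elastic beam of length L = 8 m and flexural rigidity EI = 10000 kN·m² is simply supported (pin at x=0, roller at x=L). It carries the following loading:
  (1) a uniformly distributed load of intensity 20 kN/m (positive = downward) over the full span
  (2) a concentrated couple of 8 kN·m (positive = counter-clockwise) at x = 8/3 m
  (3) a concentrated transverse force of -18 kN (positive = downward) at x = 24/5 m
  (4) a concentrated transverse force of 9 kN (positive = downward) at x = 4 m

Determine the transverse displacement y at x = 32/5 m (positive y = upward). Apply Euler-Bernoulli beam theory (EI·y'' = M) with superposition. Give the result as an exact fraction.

Load 1 — uniform load w=20 kN/m over full span:
  y_1 = -wx(L³-2Lx²+x³)/(24EI) = -20·(32/5)·(8³-2·8·(32/5)²+(32/5)³)/(24·10000) = -14848/234375 m
Load 2 — applied couple M₀=8 kN·m at a=8/3 m (b=L-a=16/3):
  y_2 = (M₀x³/(6L)-M₀(x-a)²/2+C₁x)/EI  [x>a] with C₁=M₀(3b²-L²)/(6L)=32/9 = (8·(32/5)³/(6·8)-8·((32/5)-(8/3))²/2+(32/9)·(32/5))/10000 = 752/703125 m
Load 3 — point force P=-18 kN at a=24/5 m (b=L-a=16/5):
  y_3 = -Pa(L-x)(2Lx-a²-x²)/(6LEI)  [x>a] = -(-18)·(24/5)·(8-(32/5))·(2·8·(32/5)-(24/5)²-(32/5)²)/(6·8·10000) = 864/78125 m
Load 4 — point force P=9 kN at a=4 m (b=L-a=4):
  y_4 = -Pa(L-x)(2Lx-a²-x²)/(6LEI)  [x>a] = -9·4·(8-(32/5))·(2·8·(32/5)-4²-(32/5)²)/(6·8·10000) = -426/78125 m
Superposition: y = Σ y_i = -1594/28125 m ≈ -0.056676 m

y(32/5) = -1594/28125 m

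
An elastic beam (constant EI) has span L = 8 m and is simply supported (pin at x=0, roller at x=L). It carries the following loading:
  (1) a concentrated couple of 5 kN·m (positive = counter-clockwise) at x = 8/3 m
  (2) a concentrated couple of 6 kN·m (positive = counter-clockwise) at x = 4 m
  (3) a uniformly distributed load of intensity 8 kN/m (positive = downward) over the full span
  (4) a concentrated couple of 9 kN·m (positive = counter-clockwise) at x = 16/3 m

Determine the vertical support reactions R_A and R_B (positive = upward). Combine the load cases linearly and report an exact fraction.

Load 1 — applied couple M₀=5 kN·m at a=8/3 m (b=L-a=16/3):
  R_A = M₀/L = 5/8 kN
  R_B = -M₀/L = -5/8 kN
Load 2 — applied couple M₀=6 kN·m at a=4 m (b=L-a=4):
  R_A = M₀/L = 6/8 = 3/4 kN
  R_B = -M₀/L = -6/8 = -3/4 kN
Load 3 — uniform load w=8 kN/m over full span:
  R_A = wL/2 = 8·8/2 = 32 kN
  R_B = wL/2 = 8·8/2 = 32 kN
Load 4 — applied couple M₀=9 kN·m at a=16/3 m (b=L-a=8/3):
  R_A = M₀/L = 9/8 kN
  R_B = -M₀/L = -9/8 kN
Superposition: R_A = 69/2 kN, R_B = 59/2 kN

R_A = 69/2 kN, R_B = 59/2 kN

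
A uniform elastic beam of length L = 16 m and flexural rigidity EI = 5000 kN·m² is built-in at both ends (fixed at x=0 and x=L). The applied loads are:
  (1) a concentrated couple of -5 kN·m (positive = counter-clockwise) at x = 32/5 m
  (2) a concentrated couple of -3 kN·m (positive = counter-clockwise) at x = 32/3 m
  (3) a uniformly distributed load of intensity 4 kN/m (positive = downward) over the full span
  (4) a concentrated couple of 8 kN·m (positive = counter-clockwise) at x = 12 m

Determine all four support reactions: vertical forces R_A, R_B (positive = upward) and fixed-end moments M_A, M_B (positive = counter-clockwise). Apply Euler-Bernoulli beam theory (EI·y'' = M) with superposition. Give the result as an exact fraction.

Load 1 — applied couple M₀=-5 kN·m at a=32/5 m (b=L-a=48/5):
  R_A = 6M₀ab/L³ = 6·(-5)·(32/5)·(48/5)/16³ = -9/20 kN
  M_A = M₀b(2a-b)/L² = (-5)·(48/5)·(2·(32/5)-(48/5))/16² = -3/5 kN·m
  R_B = -6M₀ab/L³ = -6·(-5)·(32/5)·(48/5)/16³ = 9/20 kN
  M_B = M₀a(2b-a)/L² = (-5)·(32/5)·(2·(48/5)-(32/5))/16² = -8/5 kN·m
Load 2 — applied couple M₀=-3 kN·m at a=32/3 m (b=L-a=16/3):
  R_A = 6M₀ab/L³ = 6·(-3)·(32/3)·(16/3)/16³ = -1/4 kN
  M_A = M₀b(2a-b)/L² = (-3)·(16/3)·(2·(32/3)-(16/3))/16² = -1 kN·m
  R_B = -6M₀ab/L³ = -6·(-3)·(32/3)·(16/3)/16³ = 1/4 kN
  M_B = M₀a(2b-a)/L² = (-3)·(32/3)·(2·(16/3)-(32/3))/16² = 0 kN·m
Load 3 — uniform load w=4 kN/m over full span:
  R_A = wL/2 = 4·16/2 = 32 kN
  M_A = wL²/12 = 4·16²/12 = 256/3 kN·m
  R_B = wL/2 = 4·16/2 = 32 kN
  M_B = -wL²/12 = -4·16²/12 = -256/3 kN·m
Load 4 — applied couple M₀=8 kN·m at a=12 m (b=L-a=4):
  R_A = 6M₀ab/L³ = 6·8·12·4/16³ = 9/16 kN
  M_A = M₀b(2a-b)/L² = 8·4·(2·12-4)/16² = 5/2 kN·m
  R_B = -6M₀ab/L³ = -6·8·12·4/16³ = -9/16 kN
  M_B = M₀a(2b-a)/L² = 8·12·(2·4-12)/16² = -3/2 kN·m
Superposition: R_A = 2549/80 kN, M_A = 2587/30 kN·m, R_B = 2571/80 kN, M_B = -2653/30 kN·m

R_A = 2549/80 kN, M_A = 2587/30 kN·m, R_B = 2571/80 kN, M_B = -2653/30 kN·m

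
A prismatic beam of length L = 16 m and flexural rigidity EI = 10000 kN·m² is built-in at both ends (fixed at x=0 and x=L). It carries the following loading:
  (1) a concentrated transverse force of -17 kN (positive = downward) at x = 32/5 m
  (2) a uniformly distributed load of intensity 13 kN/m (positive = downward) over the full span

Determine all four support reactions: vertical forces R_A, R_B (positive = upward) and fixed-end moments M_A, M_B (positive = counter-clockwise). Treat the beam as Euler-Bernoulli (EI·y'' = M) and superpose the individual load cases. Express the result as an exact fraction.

R_A = 11623/125 kN, M_A = 89312/375 kN·m, R_B = 12252/125 kN, M_B = -94208/375 kN·m

Load 1 — point force P=-17 kN at a=32/5 m (b=L-a=48/5):
  R_A = Pb²(3a+b)/L³ = (-17)·(48/5)²·(3·(32/5)+(48/5))/16³ = -1377/125 kN
  M_A = Pab²/L² = (-17)·(32/5)·(48/5)²/16² = -4896/125 kN·m
  R_B = Pa²(a+3b)/L³ = (-17)·(32/5)²·((32/5)+3·(48/5))/16³ = -748/125 kN
  M_B = -Pa²b/L² = -(-17)·(32/5)²·(48/5)/16² = 3264/125 kN·m
Load 2 — uniform load w=13 kN/m over full span:
  R_A = wL/2 = 13·16/2 = 104 kN
  M_A = wL²/12 = 13·16²/12 = 832/3 kN·m
  R_B = wL/2 = 13·16/2 = 104 kN
  M_B = -wL²/12 = -13·16²/12 = -832/3 kN·m
Superposition: R_A = 11623/125 kN, M_A = 89312/375 kN·m, R_B = 12252/125 kN, M_B = -94208/375 kN·m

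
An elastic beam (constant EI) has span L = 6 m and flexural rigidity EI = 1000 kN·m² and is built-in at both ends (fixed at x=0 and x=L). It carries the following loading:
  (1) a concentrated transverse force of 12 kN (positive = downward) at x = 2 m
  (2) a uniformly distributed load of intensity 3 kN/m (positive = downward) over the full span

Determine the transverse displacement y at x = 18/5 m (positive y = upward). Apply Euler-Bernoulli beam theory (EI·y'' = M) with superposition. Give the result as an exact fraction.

Load 1 — point force P=12 kN at a=2 m (b=L-a=4):
  y_1 = -Pa²(L-x)²(3bL-(3b+a)(L-x))/(6L³EI)  [x>a] = -12·2²·(6-(18/5))²·(3·4·6-(3·4+2)·(6-(18/5)))/(6·6³·1000) = -128/15625 m
Load 2 — uniform load w=3 kN/m over full span:
  y_2 = -wx²(L-x)²/(24EI) = -3·(18/5)²·(6-(18/5))²/(24·1000) = -729/78125 m
Superposition: y = Σ y_i = -1369/78125 m ≈ -0.017523 m

y(18/5) = -1369/78125 m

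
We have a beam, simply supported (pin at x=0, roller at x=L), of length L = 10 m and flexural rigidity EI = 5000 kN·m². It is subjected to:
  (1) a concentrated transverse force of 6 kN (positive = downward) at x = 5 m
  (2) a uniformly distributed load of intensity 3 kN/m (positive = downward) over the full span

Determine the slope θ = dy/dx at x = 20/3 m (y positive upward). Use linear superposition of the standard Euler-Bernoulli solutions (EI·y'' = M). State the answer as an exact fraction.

θ(20/3) = 7/432 rad

Load 1 — point force P=6 kN at a=5 m (b=L-a=5):
  θ_1 = -Pa(2L²-6Lx+3x²+a²)/(6LEI)  [x>a] = -6·5·(2·10²-6·10·(20/3)+3·(20/3)²+5²)/(6·10·5000) = 1/240 rad
Load 2 — uniform load w=3 kN/m over full span:
  θ_2 = -w(L³-6Lx²+4x³)/(24EI) = -3·(10³-6·10·(20/3)²+4·(20/3)³)/(24·5000) = 13/1080 rad
Superposition: θ = Σ θ_i = 7/432 rad ≈ 0.016204 rad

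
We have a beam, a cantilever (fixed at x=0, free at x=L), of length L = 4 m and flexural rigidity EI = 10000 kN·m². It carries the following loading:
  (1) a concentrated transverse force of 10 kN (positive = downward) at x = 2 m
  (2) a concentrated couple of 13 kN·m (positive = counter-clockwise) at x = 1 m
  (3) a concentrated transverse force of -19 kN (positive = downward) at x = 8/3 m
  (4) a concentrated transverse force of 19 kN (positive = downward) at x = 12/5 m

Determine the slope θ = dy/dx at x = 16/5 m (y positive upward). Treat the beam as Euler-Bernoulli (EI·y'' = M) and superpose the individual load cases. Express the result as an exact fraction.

θ(16/5) = 1313/2250000 rad

Load 1 — point force P=10 kN at a=2 m (b=L-a=2):
  θ_1 = -Pa²/(2EI)  [x>a] = -10·2²/(2·10000) = -1/500 rad
Load 2 — applied couple M₀=13 kN·m at a=1 m (b=L-a=3):
  θ_2 = M₀a/EI  [x>a] = 13·1/10000 = 13/10000 rad
Load 3 — point force P=-19 kN at a=8/3 m (b=L-a=4/3):
  θ_3 = -Pa²/(2EI)  [x>a] = -(-19)·(8/3)²/(2·10000) = 38/5625 rad
Load 4 — point force P=19 kN at a=12/5 m (b=L-a=8/5):
  θ_4 = -Pa²/(2EI)  [x>a] = -19·(12/5)²/(2·10000) = -171/31250 rad
Superposition: θ = Σ θ_i = 1313/2250000 rad ≈ 0.000584 rad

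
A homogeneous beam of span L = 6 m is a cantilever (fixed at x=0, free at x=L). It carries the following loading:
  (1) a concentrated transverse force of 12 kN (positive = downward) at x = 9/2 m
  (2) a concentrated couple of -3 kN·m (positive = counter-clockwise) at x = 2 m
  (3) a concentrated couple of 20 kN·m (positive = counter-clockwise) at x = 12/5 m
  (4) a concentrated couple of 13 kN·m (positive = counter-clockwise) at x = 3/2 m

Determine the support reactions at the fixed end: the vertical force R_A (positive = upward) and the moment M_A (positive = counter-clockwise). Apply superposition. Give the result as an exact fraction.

R_A = 12 kN, M_A = 24 kN·m

Load 1 — point force P=12 kN at a=9/2 m (b=L-a=3/2):
  R_A = P = 12 kN
  M_A = Pa = 12·(9/2) = 54 kN·m
Load 2 — applied couple M₀=-3 kN·m at a=2 m (b=L-a=4):
  R_A = 0 kN
  M_A = -M₀ = -(-3) = 3 kN·m
Load 3 — applied couple M₀=20 kN·m at a=12/5 m (b=L-a=18/5):
  R_A = 0 kN
  M_A = -M₀ = -20 kN·m
Load 4 — applied couple M₀=13 kN·m at a=3/2 m (b=L-a=9/2):
  R_A = 0 kN
  M_A = -M₀ = -13 kN·m
Superposition: R_A = 12 kN, M_A = 24 kN·m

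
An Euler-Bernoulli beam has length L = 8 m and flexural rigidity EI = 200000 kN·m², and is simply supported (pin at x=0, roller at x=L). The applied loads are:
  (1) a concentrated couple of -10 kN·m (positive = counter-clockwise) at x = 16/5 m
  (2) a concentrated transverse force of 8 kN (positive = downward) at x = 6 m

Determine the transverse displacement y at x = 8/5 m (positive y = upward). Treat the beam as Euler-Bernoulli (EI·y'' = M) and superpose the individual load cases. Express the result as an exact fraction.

Load 1 — applied couple M₀=-10 kN·m at a=16/5 m (b=L-a=24/5):
  y_1 = (M₀x³/(6L)+C₁x)/EI  [x≤a] with C₁=M₀(3b²-L²)/(6L)=-16/15 = ((-10)·(8/5)³/(6·8)+(-16/15)·(8/5))/200000 = -1/78125 m
Load 2 — point force P=8 kN at a=6 m (b=L-a=2):
  y_2 = -Pbx(L²-b²-x²)/(6LEI)  [x≤a] = -8·2·(8/5)·(8²-2²-(8/5)²)/(6·8·200000) = -359/2343750 m
Superposition: y = Σ y_i = -389/2343750 m ≈ -0.000166 m

y(8/5) = -389/2343750 m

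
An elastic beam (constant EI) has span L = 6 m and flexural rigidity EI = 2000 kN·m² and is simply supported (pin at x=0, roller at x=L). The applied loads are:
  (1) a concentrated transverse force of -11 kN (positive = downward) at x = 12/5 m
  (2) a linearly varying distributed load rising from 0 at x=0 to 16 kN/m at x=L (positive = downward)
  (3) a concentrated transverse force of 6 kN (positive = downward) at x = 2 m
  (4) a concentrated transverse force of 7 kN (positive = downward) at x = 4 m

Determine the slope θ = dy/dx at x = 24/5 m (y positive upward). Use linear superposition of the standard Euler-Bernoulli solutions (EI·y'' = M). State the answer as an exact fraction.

Load 1 — point force P=-11 kN at a=12/5 m (b=L-a=18/5):
  θ_1 = -Pa(2L²-6Lx+3x²+a²)/(6LEI)  [x>a] = -(-11)·(12/5)·(2·6²-6·6·(24/5)+3·(24/5)²+(12/5)²)/(6·6·2000) = -297/31250 rad
Load 2 — triangular load w₀=16 kN/m (0→w₀ over full span):
  θ_2 = -w₀(7L⁴-30L²x²+15x⁴)/(360LEI) = -16·(7·6⁴-30·6²·(24/5)²+15·(24/5)⁴)/(360·6·2000) = 2271/78125 rad
Load 3 — point force P=6 kN at a=2 m (b=L-a=4):
  θ_3 = -Pa(2L²-6Lx+3x²+a²)/(6LEI)  [x>a] = -6·2·(2·6²-6·6·(24/5)+3·(24/5)²+2²)/(6·6·2000) = 173/37500 rad
Load 4 — point force P=7 kN at a=4 m (b=L-a=2):
  θ_4 = -Pa(2L²-6Lx+3x²+a²)/(6LEI)  [x>a] = -7·4·(2·6²-6·6·(24/5)+3·(24/5)²+4²)/(6·6·2000) = 343/56250 rad
Superposition: θ = Σ θ_i = 85151/2812500 rad ≈ 0.030276 rad

θ(24/5) = 85151/2812500 rad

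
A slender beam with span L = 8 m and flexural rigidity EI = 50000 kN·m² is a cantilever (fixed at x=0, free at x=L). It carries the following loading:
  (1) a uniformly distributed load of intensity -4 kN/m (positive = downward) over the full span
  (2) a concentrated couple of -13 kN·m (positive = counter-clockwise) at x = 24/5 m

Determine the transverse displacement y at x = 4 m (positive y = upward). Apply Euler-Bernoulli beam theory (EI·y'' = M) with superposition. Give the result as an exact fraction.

Load 1 — uniform load w=-4 kN/m over full span:
  y_1 = -wx²(x²-4Lx+6L²)/(24EI) = -(-4)·4²·(4²-4·8·4+6·8²)/(24·50000) = 136/9375 m
Load 2 — applied couple M₀=-13 kN·m at a=24/5 m (b=L-a=16/5):
  y_2 = M₀x²/(2EI)  [x≤a] = (-13)·4²/(2·50000) = -13/6250 m
Superposition: y = Σ y_i = 233/18750 m ≈ 0.012427 m

y(4) = 233/18750 m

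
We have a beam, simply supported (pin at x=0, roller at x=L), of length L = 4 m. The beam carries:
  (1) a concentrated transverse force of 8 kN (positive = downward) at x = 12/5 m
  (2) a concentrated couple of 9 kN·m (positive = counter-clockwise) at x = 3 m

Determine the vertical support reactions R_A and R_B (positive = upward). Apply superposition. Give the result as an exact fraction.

Load 1 — point force P=8 kN at a=12/5 m (b=L-a=8/5):
  R_A = Pb/L = 8·(8/5)/4 = 16/5 kN
  R_B = Pa/L = 8·(12/5)/4 = 24/5 kN
Load 2 — applied couple M₀=9 kN·m at a=3 m (b=L-a=1):
  R_A = M₀/L = 9/4 kN
  R_B = -M₀/L = -9/4 kN
Superposition: R_A = 109/20 kN, R_B = 51/20 kN

R_A = 109/20 kN, R_B = 51/20 kN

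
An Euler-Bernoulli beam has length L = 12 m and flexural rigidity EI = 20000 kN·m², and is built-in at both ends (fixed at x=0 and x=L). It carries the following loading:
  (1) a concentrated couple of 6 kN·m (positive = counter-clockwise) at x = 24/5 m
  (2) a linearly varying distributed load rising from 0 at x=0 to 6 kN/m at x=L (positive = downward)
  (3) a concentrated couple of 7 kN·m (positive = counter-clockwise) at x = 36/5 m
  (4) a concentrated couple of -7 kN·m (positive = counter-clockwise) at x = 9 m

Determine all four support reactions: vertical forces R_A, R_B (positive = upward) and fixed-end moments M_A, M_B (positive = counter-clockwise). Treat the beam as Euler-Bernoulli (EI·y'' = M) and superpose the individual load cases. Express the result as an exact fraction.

R_A = 9363/800 kN, M_A = 11829/400 kN·m, R_B = 19437/800 kN, M_B = -15651/400 kN·m

Load 1 — applied couple M₀=6 kN·m at a=24/5 m (b=L-a=36/5):
  R_A = 6M₀ab/L³ = 6·6·(24/5)·(36/5)/12³ = 18/25 kN
  M_A = M₀b(2a-b)/L² = 6·(36/5)·(2·(24/5)-(36/5))/12² = 18/25 kN·m
  R_B = -6M₀ab/L³ = -6·6·(24/5)·(36/5)/12³ = -18/25 kN
  M_B = M₀a(2b-a)/L² = 6·(24/5)·(2·(36/5)-(24/5))/12² = 48/25 kN·m
Load 2 — triangular load w₀=6 kN/m (0→w₀ over full span):
  R_A = 3w₀L/20 = 3·6·12/20 = 54/5 kN
  M_A = w₀L²/30 = 6·12²/30 = 144/5 kN·m
  R_B = 7w₀L/20 = 7·6·12/20 = 126/5 kN
  M_B = -w₀L²/20 = -6·12²/20 = -216/5 kN·m
Load 3 — applied couple M₀=7 kN·m at a=36/5 m (b=L-a=24/5):
  R_A = 6M₀ab/L³ = 6·7·(36/5)·(24/5)/12³ = 21/25 kN
  M_A = M₀b(2a-b)/L² = 7·(24/5)·(2·(36/5)-(24/5))/12² = 56/25 kN·m
  R_B = -6M₀ab/L³ = -6·7·(36/5)·(24/5)/12³ = -21/25 kN
  M_B = M₀a(2b-a)/L² = 7·(36/5)·(2·(24/5)-(36/5))/12² = 21/25 kN·m
Load 4 — applied couple M₀=-7 kN·m at a=9 m (b=L-a=3):
  R_A = 6M₀ab/L³ = 6·(-7)·9·3/12³ = -21/32 kN
  M_A = M₀b(2a-b)/L² = (-7)·3·(2·9-3)/12² = -35/16 kN·m
  R_B = -6M₀ab/L³ = -6·(-7)·9·3/12³ = 21/32 kN
  M_B = M₀a(2b-a)/L² = (-7)·9·(2·3-9)/12² = 21/16 kN·m
Superposition: R_A = 9363/800 kN, M_A = 11829/400 kN·m, R_B = 19437/800 kN, M_B = -15651/400 kN·m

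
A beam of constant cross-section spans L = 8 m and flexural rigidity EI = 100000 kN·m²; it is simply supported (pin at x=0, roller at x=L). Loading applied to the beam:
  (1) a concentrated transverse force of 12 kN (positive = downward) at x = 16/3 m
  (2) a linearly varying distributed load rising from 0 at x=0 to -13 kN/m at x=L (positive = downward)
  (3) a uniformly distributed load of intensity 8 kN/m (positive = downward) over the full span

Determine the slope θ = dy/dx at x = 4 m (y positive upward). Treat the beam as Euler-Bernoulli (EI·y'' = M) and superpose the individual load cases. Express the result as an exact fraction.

θ(4) = 73/3375000 rad

Load 1 — point force P=12 kN at a=16/3 m (b=L-a=8/3):
  θ_1 = -Pb(L²-b²-3x²)/(6LEI)  [x≤a] = -12·(8/3)·(8²-(8/3)²-3·4²)/(6·8·100000) = -1/16875 rad
Load 2 — triangular load w₀=-13 kN/m (0→w₀ over full span):
  θ_2 = -w₀(7L⁴-30L²x²+15x⁴)/(360LEI) = -(-13)·(7·8⁴-30·8²·4²+15·4⁴)/(360·8·100000) = 91/1125000 rad
Load 3 — uniform load w=8 kN/m over full span:
  θ_3 = -w(L³-6Lx²+4x³)/(24EI) = -8·(8³-6·8·4²+4·4³)/(24·100000) = 0 rad
Superposition: θ = Σ θ_i = 73/3375000 rad ≈ 0.000022 rad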